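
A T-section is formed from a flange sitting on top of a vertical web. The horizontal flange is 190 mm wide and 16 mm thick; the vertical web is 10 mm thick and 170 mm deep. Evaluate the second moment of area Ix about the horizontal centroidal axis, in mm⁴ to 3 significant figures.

Ix ≈ 1.36 × 10⁷ mm⁴

Decompose the section into non-overlapping parts with the origin at the bottom-left of its bounding rectangle.
Flange: 190 × 16, A = 3 040 mm², y = 178 mm, Ī = 64 853 mm⁴.
Web: 10 × 170, A = 1 700 mm², y = 85 mm, Ī = 4 094 167 mm⁴.
Centroid: ȳ = ΣA·y / ΣA = 144.65 mm.
Transfer each piece to the horizontal centroidal axis using Ī + A·d² with d = y − 144.65:
  flange: d = 33.354 mm → contributes +3 446 908 mm⁴
  web: d = -59.646 mm → contributes +10 142 076 mm⁴
Total I = 13 588 985 mm⁴.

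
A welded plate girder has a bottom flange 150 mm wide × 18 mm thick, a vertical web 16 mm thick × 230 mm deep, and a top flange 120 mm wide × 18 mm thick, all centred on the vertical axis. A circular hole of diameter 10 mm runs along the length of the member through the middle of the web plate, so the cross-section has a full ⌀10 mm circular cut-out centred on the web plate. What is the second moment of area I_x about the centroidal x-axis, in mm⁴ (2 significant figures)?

I_x ≈ 9.1 × 10⁷ mm⁴

Break the section into simple shapes (no overlaps), measuring from the bottom-left corner of the bounding box.
Bottom plate: 150 × 18, A = 2 700 mm², y = 9 mm, Ī = 72 900 mm⁴.
Web plate: 16 × 230, A = 3 680 mm², y = 133 mm, Ī = 16 222 667 mm⁴.
Top plate: 120 × 18, A = 2 160 mm², y = 257 mm, Ī = 58 320 mm⁴.
Hole (subtracted): ⌀10, A = 78.54 mm², y = 133 mm, Ī = 490.9 mm⁴.
Centroid: ȳ = ΣA·y / ΣA = 125.1 mm.
Transfer each piece to the centroidal x-axis using Ī + A·d² with d = y − 125.1:
  bottom plate: d = -116.1 mm → contributes +36 458 286 mm⁴
  web plate: d = 7.914 mm → contributes +16 453 123 mm⁴
  top plate: d = 131.9 mm → contributes +37 644 866 mm⁴
  hole: d = 7.914 mm → contributes −5 409 mm⁴
Total I = 90 550 866 mm⁴.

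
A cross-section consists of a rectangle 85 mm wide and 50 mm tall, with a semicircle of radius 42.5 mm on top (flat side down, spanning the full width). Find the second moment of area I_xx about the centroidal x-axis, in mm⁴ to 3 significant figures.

Break the section into simple shapes (no overlaps), measuring from the bottom-left corner of the bounding box.
Rectangular body: 85 × 50, A = 4 250 mm², y = 25 mm, Ī = 885 417 mm⁴.
Semicircular cap: semicircle r = 42.5, A = 2837.3 mm², y = 68.038 mm, Ī = 358 086 mm⁴.
Centroid: ȳ = ΣA·y / ΣA = 42.229 mm.
Transfer each piece to the centroidal x-axis using Ī + A·d² with d = y − 42.229:
  rectangular body: d = -17.229 mm → contributes +2 147 024 mm⁴
  semicircular cap: d = 25.808 mm → contributes +2 247 884 mm⁴
Total I = 4 394 908 mm⁴.

I_xx ≈ 4.39 × 10⁶ mm⁴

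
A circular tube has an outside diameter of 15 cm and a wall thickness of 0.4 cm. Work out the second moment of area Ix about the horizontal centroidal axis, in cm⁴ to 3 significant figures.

Break the section into simple shapes (no overlaps), measuring from the bottom-left corner of the bounding box.
Outer circle: ⌀15, A = 176.71 cm², y = 7.5 cm, Ī = 2 485 cm⁴.
Bore (subtracted): ⌀14.2, A = 158.37 cm², y = 7.5 cm, Ī = 1995.8 cm⁴.
By symmetry the centroid is at mid-height, ȳ = 7.5 cm.
All pieces are centred on the horizontal centroidal axis, so I = ΣĪ (holes subtracted) = 489.22 cm⁴.

Ix ≈ 489 cm⁴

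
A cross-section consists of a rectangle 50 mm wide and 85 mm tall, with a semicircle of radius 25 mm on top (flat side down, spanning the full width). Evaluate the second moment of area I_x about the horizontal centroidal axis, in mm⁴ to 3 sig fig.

I_x ≈ 4.85 × 10⁶ mm⁴

Decompose the section into non-overlapping parts with the origin at the bottom-left of its bounding rectangle.
Rectangular body: 50 × 85, A = 4 250 mm², y = 42.5 mm, Ī = 2 558 854 mm⁴.
Semicircular cap: semicircle r = 25, A = 981.75 mm², y = 95.61 mm, Ī = 42 874 mm⁴.
Centroid: ȳ = ΣA·y / ΣA = 52.466 mm.
Transfer each piece to the horizontal centroidal axis using Ī + A·d² with d = y − 52.466:
  rectangular body: d = -9.9663 mm → contributes +2 980 991 mm⁴
  semicircular cap: d = 43.144 mm → contributes +1 870 310 mm⁴
Total I = 4 851 301 mm⁴.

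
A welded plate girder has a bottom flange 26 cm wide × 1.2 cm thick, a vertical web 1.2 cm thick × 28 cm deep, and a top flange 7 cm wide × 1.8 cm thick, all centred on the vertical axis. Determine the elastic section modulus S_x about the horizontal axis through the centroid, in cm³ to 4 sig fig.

Decompose the section into non-overlapping parts with the origin at the bottom-left of its bounding rectangle.
Bottom plate: 26 × 1.2, A = 31.2 cm², y = 0.6 cm, Ī = 3.744 cm⁴.
Web plate: 1.2 × 28, A = 33.6 cm², y = 15.2 cm, Ī = 2195.2 cm⁴.
Top plate: 7 × 1.8, A = 12.6 cm², y = 30.1 cm, Ī = 3.402 cm⁴.
Centroid: ȳ = ΣA·y / ΣA = 11.7403 cm.
Transfer each piece to the horizontal axis through the centroid using Ī + A·d² with d = y − 11.7403:
  bottom plate: d = -11.1403 cm → contributes +3875.87 cm⁴
  web plate: d = 3.45969 cm → contributes +2597.37 cm⁴
  top plate: d = 18.3597 cm → contributes +4250.59 cm⁴
Total I = 10723.8 cm⁴.
Extreme fibre distance c = 19.2597 cm; S = I/c = 556.802 cm³.

S_x ≈ 556.8 cm³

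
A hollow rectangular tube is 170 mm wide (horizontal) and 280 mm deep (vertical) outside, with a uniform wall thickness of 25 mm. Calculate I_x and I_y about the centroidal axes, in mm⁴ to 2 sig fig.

Decompose the section into non-overlapping parts with the origin at the bottom-left of its bounding rectangle.
Outer rectangle: 170 × 280, A = 47 600 mm², y = 140 mm, Ī = 310 986 667 mm⁴.
Inner void (subtracted): 120 × 230, A = 27 600 mm², y = 140 mm, Ī = 121 670 000 mm⁴.
By symmetry the centroid is at mid-height, ȳ = 140 mm.
All pieces are centred on the centroidal x-axis, so I = ΣĪ (holes subtracted) = 189 316 667 mm⁴.
Repeating about the centroidal y-axis gives I_y = 81 516 667 mm⁴.

I_x ≈ 1.9 × 10⁸ mm⁴, I_y ≈ 8.2 × 10⁷ mm⁴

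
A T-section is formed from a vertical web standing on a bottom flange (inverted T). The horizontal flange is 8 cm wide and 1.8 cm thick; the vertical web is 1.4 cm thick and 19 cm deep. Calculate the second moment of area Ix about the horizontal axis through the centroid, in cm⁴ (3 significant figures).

Ix ≈ 1810 cm⁴

Split into non-overlapping primitives; take the origin at the lower-left of the bounding box.
Flange: 8 × 1.8, A = 14.4 cm², y = 0.9 cm, Ī = 3.888 cm⁴.
Web: 1.4 × 19, A = 26.6 cm², y = 11.3 cm, Ī = 800.22 cm⁴.
Centroid: ȳ = ΣA·y / ΣA = 7.6473 cm.
Transfer each piece to the horizontal axis through the centroid using Ī + A·d² with d = y − 7.6473:
  flange: d = -6.7473 cm → contributes +659.47 cm⁴
  web: d = 3.6527 cm → contributes +1155.1 cm⁴
Total I = 1814.6 cm⁴.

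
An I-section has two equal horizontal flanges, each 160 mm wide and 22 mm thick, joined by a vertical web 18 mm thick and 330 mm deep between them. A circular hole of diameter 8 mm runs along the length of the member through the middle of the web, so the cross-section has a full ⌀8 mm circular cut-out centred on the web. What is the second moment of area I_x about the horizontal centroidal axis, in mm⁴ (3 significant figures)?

I_x ≈ 2.72 × 10⁸ mm⁴

Split into non-overlapping primitives; take the origin at the lower-left of the bounding box.
Bottom flange: 160 × 22, A = 3 520 mm², y = 11 mm, Ī = 141 973 mm⁴.
Web: 18 × 330, A = 5 940 mm², y = 187 mm, Ī = 53 905 500 mm⁴.
Top flange: 160 × 22, A = 3 520 mm², y = 363 mm, Ī = 141 973 mm⁴.
Hole (subtracted): ⌀8, A = 50.265 mm², y = 187 mm, Ī = 201.06 mm⁴.
By symmetry the centroid is at mid-height, ȳ = 187 mm.
Transfer each piece to the horizontal centroidal axis using Ī + A·d² with d = y − 187:
  bottom flange: d = -176 mm → contributes +109 177 493 mm⁴
  web: d = 0 mm → contributes +53 905 500 mm⁴
  top flange: d = 176 mm → contributes +109 177 493 mm⁴
  hole: d = 0 mm → contributes −201.06 mm⁴
Total I = 272 260 286 mm⁴.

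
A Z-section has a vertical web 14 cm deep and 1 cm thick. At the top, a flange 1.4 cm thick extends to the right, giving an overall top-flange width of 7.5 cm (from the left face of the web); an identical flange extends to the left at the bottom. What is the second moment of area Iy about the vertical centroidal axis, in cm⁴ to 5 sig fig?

Decompose the section into non-overlapping parts with the origin at the bottom-left of its bounding rectangle.
Web: 1 × 14, A = 14 cm², x = 7 cm, Ī = 1.166667 cm⁴.
Top flange (beyond web): 6.5 × 1.4, A = 9.1 cm², x = 10.75 cm, Ī = 32.03958 cm⁴.
Bottom flange (beyond web): 6.5 × 1.4, A = 9.1 cm², x = 3.25 cm, Ī = 32.03958 cm⁴.
Centroid: x̄ = ΣA·x / ΣA = 7 cm.
Transfer each piece to the vertical centroidal axis using Ī + A·d² with d = x − 7:
  web: d = 0 cm → contributes +1.166667 cm⁴
  top flange (beyond web): d = 3.75 cm → contributes +160.0083 cm⁴
  bottom flange (beyond web): d = -3.75 cm → contributes +160.0083 cm⁴
Total I = 321.1833 cm⁴.

Iy ≈ 321.18 cm⁴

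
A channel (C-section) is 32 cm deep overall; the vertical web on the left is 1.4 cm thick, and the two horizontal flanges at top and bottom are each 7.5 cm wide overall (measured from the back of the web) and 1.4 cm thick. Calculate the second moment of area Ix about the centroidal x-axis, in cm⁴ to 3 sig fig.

Treat the section as a set of non-overlapping primitives; coordinates are from the bounding-box lower-left.
Web: 1.4 × 32, A = 44.8 cm², y = 16 cm, Ī = 3822.9 cm⁴.
Top flange (beyond web): 6.1 × 1.4, A = 8.54 cm², y = 31.3 cm, Ī = 1.3949 cm⁴.
Bottom flange (beyond web): 6.1 × 1.4, A = 8.54 cm², y = 0.7 cm, Ī = 1.3949 cm⁴.
By symmetry the centroid is at mid-height, ȳ = 16 cm.
Transfer each piece to the centroidal x-axis using Ī + A·d² with d = y − 16:
  web: d = 0 cm → contributes +3822.9 cm⁴
  top flange (beyond web): d = 15.3 cm → contributes +2000.5 cm⁴
  bottom flange (beyond web): d = -15.3 cm → contributes +2000.5 cm⁴
Total I = 7 824 cm⁴.

Ix ≈ 7820 cm⁴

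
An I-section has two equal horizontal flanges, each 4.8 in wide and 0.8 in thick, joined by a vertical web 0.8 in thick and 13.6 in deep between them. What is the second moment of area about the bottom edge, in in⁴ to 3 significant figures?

Break the section into simple shapes (no overlaps), measuring from the bottom-left corner of the bounding box.
Bottom flange: 4.8 × 0.8, A = 3.84 in², y = 0.4 in, Ī = 0.2048 in⁴.
Web: 0.8 × 13.6, A = 10.88 in², y = 7.6 in, Ī = 167.7 in⁴.
Top flange: 4.8 × 0.8, A = 3.84 in², y = 14.8 in, Ī = 0.2048 in⁴.
Transfer each piece to a horizontal axis along the bottom face using Ī + A·d² with d = y − 0:
  bottom flange: d = 0.4 in → contributes +0.8192 in⁴
  web: d = 7.6 in → contributes +796.13 in⁴
  top flange: d = 14.8 in → contributes +841.32 in⁴
Total I = 1638.3 in⁴.

I_base ≈ 1640 in⁴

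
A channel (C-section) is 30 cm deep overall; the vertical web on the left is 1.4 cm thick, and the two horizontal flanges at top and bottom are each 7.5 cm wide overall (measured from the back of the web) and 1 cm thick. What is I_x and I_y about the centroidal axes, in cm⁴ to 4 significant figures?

I_x ≈ 5716 cm⁴, I_y ≈ 177.6 cm⁴

Break the section into simple shapes (no overlaps), measuring from the bottom-left corner of the bounding box.
Web: 1.4 × 30, A = 42 cm², y = 15 cm, Ī = 3 150 cm⁴.
Top flange (beyond web): 6.1 × 1, A = 6.1 cm², y = 29.5 cm, Ī = 0.508333 cm⁴.
Bottom flange (beyond web): 6.1 × 1, A = 6.1 cm², y = 0.5 cm, Ī = 0.508333 cm⁴.
By symmetry the centroid is at mid-height, ȳ = 15 cm.
Transfer each piece to the centroidal x-axis using Ī + A·d² with d = y − 15:
  web: d = 0 cm → contributes +3 150 cm⁴
  top flange (beyond web): d = 14.5 cm → contributes +1283.03 cm⁴
  bottom flange (beyond web): d = -14.5 cm → contributes +1283.03 cm⁴
Total I = 5716.07 cm⁴.
For the y-axis: x̄ = 1.5441 cm.
Repeating about the centroidal y-axis gives I_y = 177.635 cm⁴.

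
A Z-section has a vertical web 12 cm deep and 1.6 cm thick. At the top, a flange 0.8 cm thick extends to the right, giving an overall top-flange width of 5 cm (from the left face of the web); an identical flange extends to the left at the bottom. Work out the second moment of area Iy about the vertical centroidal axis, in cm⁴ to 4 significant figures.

Iy ≈ 43.34 cm⁴

Treat the section as a set of non-overlapping primitives; coordinates are from the bounding-box lower-left.
Web: 1.6 × 12, A = 19.2 cm², x = 4.2 cm, Ī = 4.096 cm⁴.
Top flange (beyond web): 3.4 × 0.8, A = 2.72 cm², x = 6.7 cm, Ī = 2.62027 cm⁴.
Bottom flange (beyond web): 3.4 × 0.8, A = 2.72 cm², x = 1.7 cm, Ī = 2.62027 cm⁴.
Centroid: x̄ = ΣA·x / ΣA = 4.2 cm.
Transfer each piece to the vertical centroidal axis using Ī + A·d² with d = x − 4.2:
  web: d = 0 cm → contributes +4.096 cm⁴
  top flange (beyond web): d = 2.5 cm → contributes +19.6203 cm⁴
  bottom flange (beyond web): d = -2.5 cm → contributes +19.6203 cm⁴
Total I = 43.3365 cm⁴.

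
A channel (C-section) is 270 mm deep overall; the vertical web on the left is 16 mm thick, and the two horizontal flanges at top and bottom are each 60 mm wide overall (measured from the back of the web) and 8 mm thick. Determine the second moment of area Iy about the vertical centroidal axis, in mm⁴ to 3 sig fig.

Split into non-overlapping primitives; take the origin at the lower-left of the bounding box.
Web: 16 × 270, A = 4 320 mm², x = 8 mm, Ī = 92 160 mm⁴.
Top flange (beyond web): 44 × 8, A = 352 mm², x = 38 mm, Ī = 56 789 mm⁴.
Bottom flange (beyond web): 44 × 8, A = 352 mm², x = 38 mm, Ī = 56 789 mm⁴.
Centroid: x̄ = ΣA·x / ΣA = 12.204 mm.
Transfer each piece to the vertical centroidal axis using Ī + A·d² with d = x − 12.204:
  web: d = -4.2038 mm → contributes +168 504 mm⁴
  top flange (beyond web): d = 25.796 mm → contributes +291 025 mm⁴
  bottom flange (beyond web): d = 25.796 mm → contributes +291 025 mm⁴
Total I = 750 554 mm⁴.

Iy ≈ 7.51 × 10⁵ mm⁴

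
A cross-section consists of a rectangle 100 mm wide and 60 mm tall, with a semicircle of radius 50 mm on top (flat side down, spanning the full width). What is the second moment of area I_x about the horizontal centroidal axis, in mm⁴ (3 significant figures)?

Break the section into simple shapes (no overlaps), measuring from the bottom-left corner of the bounding box.
Rectangular body: 100 × 60, A = 6 000 mm², y = 30 mm, Ī = 1 800 000 mm⁴.
Semicircular cap: semicircle r = 50, A = 3 927 mm², y = 81.221 mm, Ī = 685 981 mm⁴.
Centroid: ȳ = ΣA·y / ΣA = 50.262 mm.
Transfer each piece to the horizontal centroidal axis using Ī + A·d² with d = y − 50.262:
  rectangular body: d = -20.262 mm → contributes +4 263 350 mm⁴
  semicircular cap: d = 30.958 mm → contributes +4 449 702 mm⁴
Total I = 8 713 052 mm⁴.

I_x ≈ 8.71 × 10⁶ mm⁴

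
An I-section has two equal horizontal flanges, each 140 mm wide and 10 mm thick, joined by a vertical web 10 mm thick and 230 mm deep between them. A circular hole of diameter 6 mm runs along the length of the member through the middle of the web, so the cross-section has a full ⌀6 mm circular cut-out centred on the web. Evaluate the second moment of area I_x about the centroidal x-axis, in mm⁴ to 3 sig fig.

Treat the section as a set of non-overlapping primitives; coordinates are from the bounding-box lower-left.
Bottom flange: 140 × 10, A = 1 400 mm², y = 5 mm, Ī = 11 667 mm⁴.
Web: 10 × 230, A = 2 300 mm², y = 125 mm, Ī = 10 139 167 mm⁴.
Top flange: 140 × 10, A = 1 400 mm², y = 245 mm, Ī = 11 667 mm⁴.
Hole (subtracted): ⌀6, A = 28.274 mm², y = 125 mm, Ī = 63.617 mm⁴.
By symmetry the centroid is at mid-height, ȳ = 125 mm.
Transfer each piece to the centroidal x-axis using Ī + A·d² with d = y − 125:
  bottom flange: d = -120 mm → contributes +20 171 667 mm⁴
  web: d = 0 mm → contributes +10 139 167 mm⁴
  top flange: d = 120 mm → contributes +20 171 667 mm⁴
  hole: d = 0 mm → contributes −63.617 mm⁴
Total I = 50 482 436 mm⁴.

I_x ≈ 5.05 × 10⁷ mm⁴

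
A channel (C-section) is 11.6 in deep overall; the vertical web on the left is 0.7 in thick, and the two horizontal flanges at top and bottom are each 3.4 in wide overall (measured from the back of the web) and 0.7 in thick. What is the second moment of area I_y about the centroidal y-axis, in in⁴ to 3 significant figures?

Decompose the section into non-overlapping parts with the origin at the bottom-left of its bounding rectangle.
Web: 0.7 × 11.6, A = 8.12 in², x = 0.35 in, Ī = 0.33157 in⁴.
Top flange (beyond web): 2.7 × 0.7, A = 1.89 in², x = 2.05 in, Ī = 1.1482 in⁴.
Bottom flange (beyond web): 2.7 × 0.7, A = 1.89 in², x = 2.05 in, Ī = 1.1482 in⁴.
Centroid: x̄ = ΣA·x / ΣA = 0.89 in.
Transfer each piece to the centroidal y-axis using Ī + A·d² with d = x − 0.89:
  web: d = -0.54 in → contributes +2.6994 in⁴
  top flange (beyond web): d = 1.16 in → contributes +3.6914 in⁴
  bottom flange (beyond web): d = 1.16 in → contributes +3.6914 in⁴
Total I = 10.082 in⁴.

I_y ≈ 10.1 in⁴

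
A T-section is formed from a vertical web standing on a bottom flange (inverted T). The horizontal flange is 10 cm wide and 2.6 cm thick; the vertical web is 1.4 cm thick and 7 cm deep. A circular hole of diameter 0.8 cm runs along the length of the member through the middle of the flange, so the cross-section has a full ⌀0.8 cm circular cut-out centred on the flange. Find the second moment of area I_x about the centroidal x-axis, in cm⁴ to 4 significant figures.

I_x ≈ 217.7 cm⁴

Break the section into simple shapes (no overlaps), measuring from the bottom-left corner of the bounding box.
Flange: 10 × 2.6, A = 26 cm², y = 1.3 cm, Ī = 14.6467 cm⁴.
Web: 1.4 × 7, A = 9.8 cm², y = 6.1 cm, Ī = 40.0167 cm⁴.
Hole (subtracted): ⌀0.8, A = 0.502655 cm², y = 1.3 cm, Ī = 0.0201062 cm⁴.
Centroid: ȳ = ΣA·y / ΣA = 2.63268 cm.
Transfer each piece to the centroidal x-axis using Ī + A·d² with d = y − 2.63268:
  flange: d = -1.33268 cm → contributes +60.8235 cm⁴
  web: d = 3.46732 cm → contributes +157.835 cm⁴
  hole: d = -1.33268 cm → contributes −0.912837 cm⁴
Total I = 217.746 cm⁴.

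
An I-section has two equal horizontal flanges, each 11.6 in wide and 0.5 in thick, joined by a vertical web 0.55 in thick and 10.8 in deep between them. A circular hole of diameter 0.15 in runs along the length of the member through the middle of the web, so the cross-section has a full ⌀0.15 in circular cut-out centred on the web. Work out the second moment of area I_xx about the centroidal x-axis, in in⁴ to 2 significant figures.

I_xx ≈ 430 in⁴

Decompose the section into non-overlapping parts with the origin at the bottom-left of its bounding rectangle.
Bottom flange: 11.6 × 0.5, A = 5.8 in², y = 0.25 in, Ī = 0.1208 in⁴.
Web: 0.55 × 10.8, A = 5.94 in², y = 5.9 in, Ī = 57.74 in⁴.
Top flange: 11.6 × 0.5, A = 5.8 in², y = 11.55 in, Ī = 0.1208 in⁴.
Hole (subtracted): ⌀0.15, A = 0.01767 in², y = 5.9 in, Ī = 0.00002485 in⁴.
By symmetry the centroid is at mid-height, ȳ = 5.9 in.
Transfer each piece to the centroidal x-axis using Ī + A·d² with d = y − 5.9:
  bottom flange: d = -5.65 in → contributes +185.3 in⁴
  web: d = 0 in → contributes +57.74 in⁴
  top flange: d = 5.65 in → contributes +185.3 in⁴
  hole: d = 0 in → contributes −0.00002485 in⁴
Total I = 428.3 in⁴.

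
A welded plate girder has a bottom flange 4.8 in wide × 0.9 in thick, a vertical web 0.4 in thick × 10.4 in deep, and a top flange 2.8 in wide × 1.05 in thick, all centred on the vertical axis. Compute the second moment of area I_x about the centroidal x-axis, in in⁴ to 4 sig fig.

Break the section into simple shapes (no overlaps), measuring from the bottom-left corner of the bounding box.
Bottom plate: 4.8 × 0.9, A = 4.32 in², y = 0.45 in, Ī = 0.2916 in⁴.
Web plate: 0.4 × 10.4, A = 4.16 in², y = 6.1 in, Ī = 37.4955 in⁴.
Top plate: 2.8 × 1.05, A = 2.94 in², y = 11.825 in, Ī = 0.270113 in⁴.
Centroid: ȳ = ΣA·y / ΣA = 5.43656 in.
Transfer each piece to the centroidal x-axis using Ī + A·d² with d = y − 5.43656:
  bottom plate: d = -4.98656 in → contributes +107.712 in⁴
  web plate: d = 0.663441 in → contributes +39.3265 in⁴
  top plate: d = 6.38844 in → contributes +120.258 in⁴
Total I = 267.296 in⁴.

I_x ≈ 267.3 in⁴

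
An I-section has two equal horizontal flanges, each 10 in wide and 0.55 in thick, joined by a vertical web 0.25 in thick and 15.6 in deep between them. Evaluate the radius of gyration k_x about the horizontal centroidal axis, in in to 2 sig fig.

k_x ≈ 7.3 in

Split into non-overlapping primitives; take the origin at the lower-left of the bounding box.
Bottom flange: 10 × 0.55, A = 5.5 in², y = 0.275 in, Ī = 0.1386 in⁴.
Web: 0.25 × 15.6, A = 3.9 in², y = 8.35 in, Ī = 79.09 in⁴.
Top flange: 10 × 0.55, A = 5.5 in², y = 16.43 in, Ī = 0.1386 in⁴.
By symmetry the centroid is at mid-height, ȳ = 8.35 in.
Transfer each piece to the horizontal centroidal axis using Ī + A·d² with d = y − 8.35:
  bottom flange: d = -8.075 in → contributes +358.8 in⁴
  web: d = 0 in → contributes +79.09 in⁴
  top flange: d = 8.075 in → contributes +358.8 in⁴
Total I = 796.6 in⁴.
Radius of gyration: k = √(I/A) = √(796.6 / 14.9) = 7.312 in.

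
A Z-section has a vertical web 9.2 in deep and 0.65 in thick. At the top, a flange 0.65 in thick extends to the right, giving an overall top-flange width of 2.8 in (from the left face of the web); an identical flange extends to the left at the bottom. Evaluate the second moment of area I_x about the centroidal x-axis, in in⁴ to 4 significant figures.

Decompose the section into non-overlapping parts with the origin at the bottom-left of its bounding rectangle.
Web: 0.65 × 9.2, A = 5.98 in², y = 4.6 in, Ī = 42.1789 in⁴.
Top flange (beyond web): 2.15 × 0.65, A = 1.3975 in², y = 8.875 in, Ī = 0.0492036 in⁴.
Bottom flange (beyond web): 2.15 × 0.65, A = 1.3975 in², y = 0.325 in, Ī = 0.0492036 in⁴.
Centroid: ȳ = ΣA·y / ΣA = 4.6 in.
Transfer each piece to the centroidal x-axis using Ī + A·d² with d = y − 4.6:
  web: d = 0 in → contributes +42.1789 in⁴
  top flange (beyond web): d = 4.275 in → contributes +25.5894 in⁴
  bottom flange (beyond web): d = -4.275 in → contributes +25.5894 in⁴
Total I = 93.3577 in⁴.

I_x ≈ 93.36 in⁴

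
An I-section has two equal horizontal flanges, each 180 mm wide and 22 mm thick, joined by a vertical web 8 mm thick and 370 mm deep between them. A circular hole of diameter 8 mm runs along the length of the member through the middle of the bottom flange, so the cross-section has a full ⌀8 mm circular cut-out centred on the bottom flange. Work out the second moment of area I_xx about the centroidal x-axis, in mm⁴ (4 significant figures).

Treat the section as a set of non-overlapping primitives; coordinates are from the bounding-box lower-left.
Bottom flange: 180 × 22, A = 3 960 mm², y = 11 mm, Ī = 159 720 mm⁴.
Web: 8 × 370, A = 2 960 mm², y = 207 mm, Ī = 33 768 667 mm⁴.
Top flange: 180 × 22, A = 3 960 mm², y = 403 mm, Ī = 159 720 mm⁴.
Hole (subtracted): ⌀8, A = 50.2655 mm², y = 11 mm, Ī = 201.062 mm⁴.
Centroid: ȳ = ΣA·y / ΣA = 207.91 mm.
Transfer each piece to the centroidal x-axis using Ī + A·d² with d = y − 207.91:
  bottom flange: d = -196.91 mm → contributes +153 702 535 mm⁴
  web: d = -0.909721 mm → contributes +33 771 116 mm⁴
  top flange: d = 195.09 mm → contributes +150 878 179 mm⁴
  hole: d = -196.91 mm → contributes −1 949 167 mm⁴
Total I = 336 402 664 mm⁴.

I_xx ≈ 3.364 × 10⁸ mm⁴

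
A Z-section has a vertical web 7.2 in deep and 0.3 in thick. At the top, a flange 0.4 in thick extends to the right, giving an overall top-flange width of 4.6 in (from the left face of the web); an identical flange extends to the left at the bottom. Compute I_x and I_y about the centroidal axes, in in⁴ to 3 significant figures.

Break the section into simple shapes (no overlaps), measuring from the bottom-left corner of the bounding box.
Web: 0.3 × 7.2, A = 2.16 in², y = 3.6 in, Ī = 9.3312 in⁴.
Top flange (beyond web): 4.3 × 0.4, A = 1.72 in², y = 7 in, Ī = 0.022933 in⁴.
Bottom flange (beyond web): 4.3 × 0.4, A = 1.72 in², y = 0.2 in, Ī = 0.022933 in⁴.
Centroid: ȳ = ΣA·y / ΣA = 3.6 in.
Transfer each piece to the centroidal x-axis using Ī + A·d² with d = y − 3.6:
  web: d = 0 in → contributes +9.3312 in⁴
  top flange (beyond web): d = 3.4 in → contributes +19.906 in⁴
  bottom flange (beyond web): d = -3.4 in → contributes +19.906 in⁴
Total I = 49.143 in⁴.
For the y-axis: x̄ = 4.45 in.
Repeating about the centroidal y-axis gives I_y = 23.514 in⁴.

I_x ≈ 49.1 in⁴, I_y ≈ 23.5 in⁴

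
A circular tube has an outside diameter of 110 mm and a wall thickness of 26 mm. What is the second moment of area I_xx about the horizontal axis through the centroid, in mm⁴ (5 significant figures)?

Decompose the section into non-overlapping parts with the origin at the bottom-left of its bounding rectangle.
Outer circle: ⌀110, A = 9503.318 mm², y = 55 mm, Ī = 7 186 884 mm⁴.
Bore (subtracted): ⌀58, A = 2642.079 mm², y = 55 mm, Ī = 555497.2 mm⁴.
By symmetry the centroid is at mid-height, ȳ = 55 mm.
All pieces are centred on the horizontal axis through the centroid, so I = ΣĪ (holes subtracted) = 6 631 387 mm⁴.

I_xx ≈ 6.6314 × 10⁶ mm⁴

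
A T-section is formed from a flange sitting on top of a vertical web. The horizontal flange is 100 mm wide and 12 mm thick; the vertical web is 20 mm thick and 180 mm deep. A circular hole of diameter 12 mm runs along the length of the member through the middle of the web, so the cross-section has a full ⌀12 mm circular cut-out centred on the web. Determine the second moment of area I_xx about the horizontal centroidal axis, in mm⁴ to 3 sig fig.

Break the section into simple shapes (no overlaps), measuring from the bottom-left corner of the bounding box.
Flange: 100 × 12, A = 1 200 mm², y = 186 mm, Ī = 14 400 mm⁴.
Web: 20 × 180, A = 3 600 mm², y = 90 mm, Ī = 9 720 000 mm⁴.
Hole (subtracted): ⌀12, A = 113.1 mm², y = 90 mm, Ī = 1017.9 mm⁴.
Centroid: ȳ = ΣA·y / ΣA = 114.58 mm.
Transfer each piece to the horizontal centroidal axis using Ī + A·d² with d = y − 114.58:
  flange: d = 71.421 mm → contributes +6 135 528 mm⁴
  web: d = -24.579 mm → contributes +11 894 881 mm⁴
  hole: d = -24.579 mm → contributes −69 344 mm⁴
Total I = 17 961 066 mm⁴.

I_xx ≈ 1.80 × 10⁷ mm⁴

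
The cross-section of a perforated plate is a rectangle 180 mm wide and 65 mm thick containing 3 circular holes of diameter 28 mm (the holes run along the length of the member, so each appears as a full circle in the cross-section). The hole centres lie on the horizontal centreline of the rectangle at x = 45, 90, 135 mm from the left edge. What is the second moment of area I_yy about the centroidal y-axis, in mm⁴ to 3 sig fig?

Split into non-overlapping primitives; take the origin at the lower-left of the bounding box.
Plate: 180 × 65, A = 11 700 mm², x = 90 mm, Ī = 31 590 000 mm⁴.
Hole 1 (subtracted): ⌀28, A = 615.75 mm², x = 45 mm, Ī = 30 172 mm⁴.
Hole 2 (subtracted): ⌀28, A = 615.75 mm², x = 90 mm, Ī = 30 172 mm⁴.
Hole 3 (subtracted): ⌀28, A = 615.75 mm², x = 135 mm, Ī = 30 172 mm⁴.
By symmetry the centroid is at mid-width, x̄ = 90 mm.
Transfer each piece to the centroidal y-axis using Ī + A·d² with d = x − 90:
  plate: d = 0 mm → contributes +31 590 000 mm⁴
  hole 1: d = -45 mm → contributes −1 277 070 mm⁴
  hole 2: d = 0 mm → contributes −30 172 mm⁴
  hole 3: d = 45 mm → contributes −1 277 070 mm⁴
Total I = 29 005 688 mm⁴.

I_yy ≈ 2.90 × 10⁷ mm⁴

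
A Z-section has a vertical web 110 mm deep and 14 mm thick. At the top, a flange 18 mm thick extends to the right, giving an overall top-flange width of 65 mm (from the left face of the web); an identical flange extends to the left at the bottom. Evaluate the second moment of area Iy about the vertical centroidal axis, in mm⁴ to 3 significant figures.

Iy ≈ 2.36 × 10⁶ mm⁴

Treat the section as a set of non-overlapping primitives; coordinates are from the bounding-box lower-left.
Web: 14 × 110, A = 1 540 mm², x = 58 mm, Ī = 25 153 mm⁴.
Top flange (beyond web): 51 × 18, A = 918 mm², x = 90.5 mm, Ī = 198 977 mm⁴.
Bottom flange (beyond web): 51 × 18, A = 918 mm², x = 25.5 mm, Ī = 198 977 mm⁴.
Centroid: x̄ = ΣA·x / ΣA = 58 mm.
Transfer each piece to the vertical centroidal axis using Ī + A·d² with d = x − 58:
  web: d = 0 mm → contributes +25 153 mm⁴
  top flange (beyond web): d = 32.5 mm → contributes +1 168 614 mm⁴
  bottom flange (beyond web): d = -32.5 mm → contributes +1 168 614 mm⁴
Total I = 2 362 381 mm⁴.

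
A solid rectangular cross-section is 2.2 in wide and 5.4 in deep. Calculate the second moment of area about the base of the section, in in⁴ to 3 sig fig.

The section: 2.2 × 5.4, A = 11.88 in², y = 2.7 in, Ī = 28.868 in⁴.
Transfer it to the bottom edge using Ī + A·d² with d = y − 0:
  the section: d = 2.7 in → contributes +115.47 in⁴
Total I = 115.47 in⁴.

I_base ≈ 115 in⁴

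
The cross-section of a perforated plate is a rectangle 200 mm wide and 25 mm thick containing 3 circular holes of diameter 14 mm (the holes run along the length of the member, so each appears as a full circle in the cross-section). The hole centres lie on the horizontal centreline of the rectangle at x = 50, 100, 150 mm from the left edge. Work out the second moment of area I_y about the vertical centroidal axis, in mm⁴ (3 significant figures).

I_y ≈ 1.59 × 10⁷ mm⁴

Split into non-overlapping primitives; take the origin at the lower-left of the bounding box.
Plate: 200 × 25, A = 5 000 mm², x = 100 mm, Ī = 16 666 667 mm⁴.
Hole 1 (subtracted): ⌀14, A = 153.94 mm², x = 50 mm, Ī = 1885.7 mm⁴.
Hole 2 (subtracted): ⌀14, A = 153.94 mm², x = 100 mm, Ī = 1885.7 mm⁴.
Hole 3 (subtracted): ⌀14, A = 153.94 mm², x = 150 mm, Ī = 1885.7 mm⁴.
By symmetry the centroid is at mid-width, x̄ = 100 mm.
Transfer each piece to the vertical centroidal axis using Ī + A·d² with d = x − 100:
  plate: d = 0 mm → contributes +16 666 667 mm⁴
  hole 1: d = -50 mm → contributes −386 731 mm⁴
  hole 2: d = 0 mm → contributes −1885.7 mm⁴
  hole 3: d = 50 mm → contributes −386 731 mm⁴
Total I = 15 891 319 mm⁴.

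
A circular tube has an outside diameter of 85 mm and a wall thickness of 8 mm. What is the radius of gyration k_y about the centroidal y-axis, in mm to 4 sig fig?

Treat the section as a set of non-overlapping primitives; coordinates are from the bounding-box lower-left.
Outer circle: ⌀85, A = 5674.5 mm², x = 42.5 mm, Ī = 2 562 392 mm⁴.
Bore (subtracted): ⌀69, A = 3739.28 mm², x = 42.5 mm, Ī = 1 112 670 mm⁴.
By symmetry the centroid is at mid-width, x̄ = 42.5 mm.
All pieces are centred on the centroidal y-axis, so I = ΣĪ (holes subtracted) = 1 449 722 mm⁴.
Radius of gyration: k = √(I/A) = √(1 449 722 / 1935.22) = 27.3701 mm.

k_y ≈ 27.37 mm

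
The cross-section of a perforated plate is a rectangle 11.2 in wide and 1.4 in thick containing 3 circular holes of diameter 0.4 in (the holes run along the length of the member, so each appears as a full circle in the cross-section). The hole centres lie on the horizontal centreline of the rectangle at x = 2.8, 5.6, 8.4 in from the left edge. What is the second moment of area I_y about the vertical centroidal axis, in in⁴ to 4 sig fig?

I_y ≈ 161.9 in⁴

Break the section into simple shapes (no overlaps), measuring from the bottom-left corner of the bounding box.
Plate: 11.2 × 1.4, A = 15.68 in², x = 5.6 in, Ī = 163.908 in⁴.
Hole 1 (subtracted): ⌀0.4, A = 0.125664 in², x = 2.8 in, Ī = 0.00125664 in⁴.
Hole 2 (subtracted): ⌀0.4, A = 0.125664 in², x = 5.6 in, Ī = 0.00125664 in⁴.
Hole 3 (subtracted): ⌀0.4, A = 0.125664 in², x = 8.4 in, Ī = 0.00125664 in⁴.
By symmetry the centroid is at mid-width, x̄ = 5.6 in.
Transfer each piece to the vertical centroidal axis using Ī + A·d² with d = x − 5.6:
  plate: d = 0 in → contributes +163.908 in⁴
  hole 1: d = -2.8 in → contributes −0.98646 in⁴
  hole 2: d = 0 in → contributes −0.00125664 in⁴
  hole 3: d = 2.8 in → contributes −0.98646 in⁴
Total I = 161.934 in⁴.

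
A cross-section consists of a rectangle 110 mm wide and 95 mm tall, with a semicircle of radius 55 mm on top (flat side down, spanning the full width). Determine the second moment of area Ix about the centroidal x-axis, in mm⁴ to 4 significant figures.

Treat the section as a set of non-overlapping primitives; coordinates are from the bounding-box lower-left.
Rectangular body: 110 × 95, A = 10 450 mm², y = 47.5 mm, Ī = 7 859 271 mm⁴.
Semicircular cap: semicircle r = 55, A = 4751.66 mm², y = 118.343 mm, Ī = 1 004 345 mm⁴.
Centroid: ȳ = ΣA·y / ΣA = 69.6437 mm.
Transfer each piece to the centroidal x-axis using Ī + A·d² with d = y − 69.6437:
  rectangular body: d = -22.1437 mm → contributes +12 983 344 mm⁴
  semicircular cap: d = 48.6991 mm → contributes +12 273 371 mm⁴
Total I = 25 256 715 mm⁴.

Ix ≈ 2.526 × 10⁷ mm⁴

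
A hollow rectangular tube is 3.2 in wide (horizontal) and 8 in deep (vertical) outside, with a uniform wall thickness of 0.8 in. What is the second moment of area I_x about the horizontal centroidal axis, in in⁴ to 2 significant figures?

I_x ≈ 100 in⁴

Break the section into simple shapes (no overlaps), measuring from the bottom-left corner of the bounding box.
Outer rectangle: 3.2 × 8, A = 25.6 in², y = 4 in, Ī = 136.5 in⁴.
Inner void (subtracted): 1.6 × 6.4, A = 10.24 in², y = 4 in, Ī = 34.95 in⁴.
By symmetry the centroid is at mid-height, ȳ = 4 in.
All pieces are centred on the horizontal centroidal axis, so I = ΣĪ (holes subtracted) = 101.6 in⁴.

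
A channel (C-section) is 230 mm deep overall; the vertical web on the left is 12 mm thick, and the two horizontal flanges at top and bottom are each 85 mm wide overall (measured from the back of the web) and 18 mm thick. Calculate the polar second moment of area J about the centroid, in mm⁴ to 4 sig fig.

Split into non-overlapping primitives; take the origin at the lower-left of the bounding box.
Web: 12 × 230, A = 2 760 mm², y = 115 mm, Ī = 12 167 000 mm⁴.
Top flange (beyond web): 73 × 18, A = 1 314 mm², y = 221 mm, Ī = 35 478 mm⁴.
Bottom flange (beyond web): 73 × 18, A = 1 314 mm², y = 9 mm, Ī = 35 478 mm⁴.
By symmetry the centroid is at mid-height, ȳ = 115 mm.
Transfer each piece to the centroidal x-axis using Ī + A·d² with d = y − 115:
  web: d = 0 mm → contributes +12 167 000 mm⁴
  top flange (beyond web): d = 106 mm → contributes +14 799 582 mm⁴
  bottom flange (beyond web): d = -106 mm → contributes +14 799 582 mm⁴
Total I = 41 766 164 mm⁴.
For the y-axis: x̄ = 26.7294 mm.
Repeating about the centroidal y-axis gives I_y = 3 631 729 mm⁴.
Polar second moment: J = I_x + I_y = 45 397 893 mm⁴.

J ≈ 4.540 × 10⁷ mm⁴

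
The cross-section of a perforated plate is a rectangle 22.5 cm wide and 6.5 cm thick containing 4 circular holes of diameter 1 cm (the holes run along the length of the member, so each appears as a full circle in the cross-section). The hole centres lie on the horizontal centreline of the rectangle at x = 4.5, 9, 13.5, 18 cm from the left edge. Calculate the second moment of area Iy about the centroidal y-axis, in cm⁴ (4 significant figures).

Decompose the section into non-overlapping parts with the origin at the bottom-left of its bounding rectangle.
Plate: 22.5 × 6.5, A = 146.25 cm², x = 11.25 cm, Ī = 6169.92 cm⁴.
Hole 1 (subtracted): ⌀1, A = 0.785398 cm², x = 4.5 cm, Ī = 0.0490874 cm⁴.
Hole 2 (subtracted): ⌀1, A = 0.785398 cm², x = 9 cm, Ī = 0.0490874 cm⁴.
Hole 3 (subtracted): ⌀1, A = 0.785398 cm², x = 13.5 cm, Ī = 0.0490874 cm⁴.
Hole 4 (subtracted): ⌀1, A = 0.785398 cm², x = 18 cm, Ī = 0.0490874 cm⁴.
By symmetry the centroid is at mid-width, x̄ = 11.25 cm.
Transfer each piece to the centroidal y-axis using Ī + A·d² with d = x − 11.25:
  plate: d = 0 cm → contributes +6169.92 cm⁴
  hole 1: d = -6.75 cm → contributes −35.8338 cm⁴
  hole 2: d = -2.25 cm → contributes −4.02517 cm⁴
  hole 3: d = 2.25 cm → contributes −4.02517 cm⁴
  hole 4: d = 6.75 cm → contributes −35.8338 cm⁴
Total I = 6090.2 cm⁴.

Iy ≈ 6090 cm⁴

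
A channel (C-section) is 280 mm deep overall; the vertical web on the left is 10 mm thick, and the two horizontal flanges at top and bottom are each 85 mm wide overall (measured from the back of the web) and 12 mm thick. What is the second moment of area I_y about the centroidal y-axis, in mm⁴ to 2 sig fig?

Treat the section as a set of non-overlapping primitives; coordinates are from the bounding-box lower-left.
Web: 10 × 280, A = 2 800 mm², x = 5 mm, Ī = 23 333 mm⁴.
Top flange (beyond web): 75 × 12, A = 900 mm², x = 47.5 mm, Ī = 421 875 mm⁴.
Bottom flange (beyond web): 75 × 12, A = 900 mm², x = 47.5 mm, Ī = 421 875 mm⁴.
Centroid: x̄ = ΣA·x / ΣA = 21.63 mm.
Transfer each piece to the centroidal y-axis using Ī + A·d² with d = x − 21.63:
  web: d = -16.63 mm → contributes +797 733 mm⁴
  top flange (beyond web): d = 25.87 mm → contributes +1 024 186 mm⁴
  bottom flange (beyond web): d = 25.87 mm → contributes +1 024 186 mm⁴
Total I = 2 846 105 mm⁴.

I_y ≈ 2.8 × 10⁶ mm⁴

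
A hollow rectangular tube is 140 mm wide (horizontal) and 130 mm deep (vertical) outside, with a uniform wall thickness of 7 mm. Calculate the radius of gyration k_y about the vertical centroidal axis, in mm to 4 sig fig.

k_y ≈ 53.84 mm

Decompose the section into non-overlapping parts with the origin at the bottom-left of its bounding rectangle.
Outer rectangle: 140 × 130, A = 18 200 mm², x = 70 mm, Ī = 29 726 667 mm⁴.
Inner void (subtracted): 126 × 116, A = 14 616 mm², x = 70 mm, Ī = 19 336 968 mm⁴.
By symmetry the centroid is at mid-width, x̄ = 70 mm.
All pieces are centred on the vertical centroidal axis, so I = ΣĪ (holes subtracted) = 10 389 699 mm⁴.
Radius of gyration: k = √(I/A) = √(10 389 699 / 3 584) = 53.8415 mm.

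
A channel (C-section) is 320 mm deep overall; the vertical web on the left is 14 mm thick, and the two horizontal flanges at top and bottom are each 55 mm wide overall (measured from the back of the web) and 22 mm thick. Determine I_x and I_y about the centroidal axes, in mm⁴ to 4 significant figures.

Split into non-overlapping primitives; take the origin at the lower-left of the bounding box.
Web: 14 × 320, A = 4 480 mm², y = 160 mm, Ī = 38 229 333 mm⁴.
Top flange (beyond web): 41 × 22, A = 902 mm², y = 309 mm, Ī = 36380.7 mm⁴.
Bottom flange (beyond web): 41 × 22, A = 902 mm², y = 11 mm, Ī = 36380.7 mm⁴.
By symmetry the centroid is at mid-height, ȳ = 160 mm.
Transfer each piece to the centroidal x-axis using Ī + A·d² with d = y − 160:
  web: d = 0 mm → contributes +38 229 333 mm⁴
  top flange (beyond web): d = 149 mm → contributes +20 061 683 mm⁴
  bottom flange (beyond web): d = -149 mm → contributes +20 061 683 mm⁴
Total I = 78 352 699 mm⁴.
For the y-axis: x̄ = 14.8947 mm.
Repeating about the centroidal y-axis gives I_y = 1 298 505 mm⁴.

I_x ≈ 7.835 × 10⁷ mm⁴, I_y ≈ 1.299 × 10⁶ mm⁴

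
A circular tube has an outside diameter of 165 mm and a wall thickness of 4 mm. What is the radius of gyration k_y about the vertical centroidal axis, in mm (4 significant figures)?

k_y ≈ 56.94 mm

Decompose the section into non-overlapping parts with the origin at the bottom-left of its bounding rectangle.
Outer circle: ⌀165, A = 21382.5 mm², x = 82.5 mm, Ī = 36 383 601 mm⁴.
Bore (subtracted): ⌀157, A = 19359.3 mm², x = 82.5 mm, Ī = 29 824 180 mm⁴.
By symmetry the centroid is at mid-width, x̄ = 82.5 mm.
All pieces are centred on the vertical centroidal axis, so I = ΣĪ (holes subtracted) = 6 559 421 mm⁴.
Radius of gyration: k = √(I/A) = √(6 559 421 / 2023.19) = 56.9397 mm.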